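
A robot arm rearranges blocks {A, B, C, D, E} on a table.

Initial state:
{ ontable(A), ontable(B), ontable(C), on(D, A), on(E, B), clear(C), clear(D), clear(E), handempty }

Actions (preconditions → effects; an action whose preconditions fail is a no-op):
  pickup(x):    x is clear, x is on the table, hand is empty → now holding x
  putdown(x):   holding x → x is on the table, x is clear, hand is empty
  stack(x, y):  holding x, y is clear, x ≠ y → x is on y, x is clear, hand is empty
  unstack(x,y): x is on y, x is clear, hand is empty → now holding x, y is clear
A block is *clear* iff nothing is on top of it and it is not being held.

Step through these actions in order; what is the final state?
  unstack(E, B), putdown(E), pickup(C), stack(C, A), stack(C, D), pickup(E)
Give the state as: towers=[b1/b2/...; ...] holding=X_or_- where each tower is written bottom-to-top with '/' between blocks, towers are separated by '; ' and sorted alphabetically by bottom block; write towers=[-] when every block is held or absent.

step 1 (unstack(E, B)): towers=[A/D; B; C] holding=E
step 2 (putdown(E)): towers=[A/D; B; C; E] holding=-
step 3 (pickup(C)): towers=[A/D; B; E] holding=C
step 4 (stack(C, A)) [no-op]: towers=[A/D; B; E] holding=C
step 5 (stack(C, D)): towers=[A/D/C; B; E] holding=-
step 6 (pickup(E)): towers=[A/D/C; B] holding=E

towers=[A/D/C; B] holding=E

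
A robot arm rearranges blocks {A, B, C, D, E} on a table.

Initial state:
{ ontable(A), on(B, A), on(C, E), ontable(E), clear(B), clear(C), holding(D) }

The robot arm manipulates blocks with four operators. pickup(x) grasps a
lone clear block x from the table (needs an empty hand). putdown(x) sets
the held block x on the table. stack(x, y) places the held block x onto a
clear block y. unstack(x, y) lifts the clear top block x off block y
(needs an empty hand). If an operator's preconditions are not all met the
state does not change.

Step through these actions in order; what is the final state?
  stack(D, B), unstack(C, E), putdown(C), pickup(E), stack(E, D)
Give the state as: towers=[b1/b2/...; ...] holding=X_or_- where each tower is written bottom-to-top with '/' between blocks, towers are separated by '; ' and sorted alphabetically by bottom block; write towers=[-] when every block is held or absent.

step 1 (stack(D, B)): towers=[A/B/D; E/C] holding=-
step 2 (unstack(C, E)): towers=[A/B/D; E] holding=C
step 3 (putdown(C)): towers=[A/B/D; C; E] holding=-
step 4 (pickup(E)): towers=[A/B/D; C] holding=E
step 5 (stack(E, D)): towers=[A/B/D/E; C] holding=-

towers=[A/B/D/E; C] holding=-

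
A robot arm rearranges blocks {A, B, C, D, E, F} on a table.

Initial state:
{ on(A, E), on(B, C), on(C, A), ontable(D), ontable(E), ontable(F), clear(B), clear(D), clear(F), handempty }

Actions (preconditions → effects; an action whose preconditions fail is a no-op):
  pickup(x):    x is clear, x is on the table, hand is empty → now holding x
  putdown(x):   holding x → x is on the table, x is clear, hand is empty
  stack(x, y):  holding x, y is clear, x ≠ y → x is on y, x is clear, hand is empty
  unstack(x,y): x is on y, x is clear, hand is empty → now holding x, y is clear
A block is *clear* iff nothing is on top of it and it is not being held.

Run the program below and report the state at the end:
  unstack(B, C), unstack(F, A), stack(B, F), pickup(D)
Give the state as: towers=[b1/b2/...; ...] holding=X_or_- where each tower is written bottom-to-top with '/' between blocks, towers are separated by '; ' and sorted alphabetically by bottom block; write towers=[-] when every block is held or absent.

towers=[E/A/C; F/B] holding=D

step 1 (unstack(B, C)): towers=[D; E/A/C; F] holding=B
step 2 (unstack(F, A)) [no-op]: towers=[D; E/A/C; F] holding=B
step 3 (stack(B, F)): towers=[D; E/A/C; F/B] holding=-
step 4 (pickup(D)): towers=[E/A/C; F/B] holding=D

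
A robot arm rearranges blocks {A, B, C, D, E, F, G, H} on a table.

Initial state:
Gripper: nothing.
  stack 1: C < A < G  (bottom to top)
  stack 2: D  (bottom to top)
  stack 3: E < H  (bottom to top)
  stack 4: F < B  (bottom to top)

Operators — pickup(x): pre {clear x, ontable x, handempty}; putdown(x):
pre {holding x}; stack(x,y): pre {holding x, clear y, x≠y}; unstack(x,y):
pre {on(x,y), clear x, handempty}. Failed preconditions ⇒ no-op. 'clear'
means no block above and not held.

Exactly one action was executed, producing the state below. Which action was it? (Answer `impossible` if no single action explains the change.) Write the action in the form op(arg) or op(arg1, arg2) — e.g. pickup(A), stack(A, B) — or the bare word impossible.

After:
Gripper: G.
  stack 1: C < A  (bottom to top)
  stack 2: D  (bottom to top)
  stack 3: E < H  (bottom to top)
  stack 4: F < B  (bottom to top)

target: towers=[C/A; D; E/H; F/B] holding=G
     unstack(G, A) → towers=[C/A; D; E/H; F/B] holding=G  ← match
     unstack(H, E) → towers=[C/A/G; D; E; F/B] holding=H
     unstack(B, F) → towers=[C/A/G; D; E/H; F] holding=B
         pickup(D) → towers=[C/A/G; E/H; F/B] holding=D

unstack(G, A)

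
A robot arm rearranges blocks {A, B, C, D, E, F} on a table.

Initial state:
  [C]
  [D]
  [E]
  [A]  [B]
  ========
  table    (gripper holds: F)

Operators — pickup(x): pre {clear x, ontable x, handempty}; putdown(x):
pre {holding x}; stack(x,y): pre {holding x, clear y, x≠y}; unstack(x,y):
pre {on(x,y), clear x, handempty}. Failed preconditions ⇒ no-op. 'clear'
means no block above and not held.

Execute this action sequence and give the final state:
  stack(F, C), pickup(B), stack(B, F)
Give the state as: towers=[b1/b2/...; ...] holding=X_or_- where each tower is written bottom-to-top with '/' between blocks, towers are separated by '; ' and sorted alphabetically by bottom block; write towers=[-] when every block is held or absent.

step 1 (stack(F, C)): towers=[A/E/D/C/F; B] holding=-
step 2 (pickup(B)): towers=[A/E/D/C/F] holding=B
step 3 (stack(B, F)): towers=[A/E/D/C/F/B] holding=-

towers=[A/E/D/C/F/B] holding=-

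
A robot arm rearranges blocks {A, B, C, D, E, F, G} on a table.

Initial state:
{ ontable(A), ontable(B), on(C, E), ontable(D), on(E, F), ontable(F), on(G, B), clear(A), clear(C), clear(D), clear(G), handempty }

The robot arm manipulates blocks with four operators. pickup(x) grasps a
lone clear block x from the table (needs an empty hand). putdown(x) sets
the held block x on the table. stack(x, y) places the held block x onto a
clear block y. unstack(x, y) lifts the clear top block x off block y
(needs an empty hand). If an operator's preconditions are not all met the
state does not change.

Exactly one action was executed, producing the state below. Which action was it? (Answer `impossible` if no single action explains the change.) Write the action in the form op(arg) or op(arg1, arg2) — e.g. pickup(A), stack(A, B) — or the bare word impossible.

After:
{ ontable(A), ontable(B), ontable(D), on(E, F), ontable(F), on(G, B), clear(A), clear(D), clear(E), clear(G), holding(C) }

unstack(C, E)

target: towers=[A; B/G; D; F/E] holding=C
     unstack(G, B) → towers=[A; B; D; F/E/C] holding=G
         pickup(D) → towers=[A; B/G; F/E/C] holding=D
         pickup(A) → towers=[B/G; D; F/E/C] holding=A
     unstack(C, E) → towers=[A; B/G; D; F/E] holding=C  ← match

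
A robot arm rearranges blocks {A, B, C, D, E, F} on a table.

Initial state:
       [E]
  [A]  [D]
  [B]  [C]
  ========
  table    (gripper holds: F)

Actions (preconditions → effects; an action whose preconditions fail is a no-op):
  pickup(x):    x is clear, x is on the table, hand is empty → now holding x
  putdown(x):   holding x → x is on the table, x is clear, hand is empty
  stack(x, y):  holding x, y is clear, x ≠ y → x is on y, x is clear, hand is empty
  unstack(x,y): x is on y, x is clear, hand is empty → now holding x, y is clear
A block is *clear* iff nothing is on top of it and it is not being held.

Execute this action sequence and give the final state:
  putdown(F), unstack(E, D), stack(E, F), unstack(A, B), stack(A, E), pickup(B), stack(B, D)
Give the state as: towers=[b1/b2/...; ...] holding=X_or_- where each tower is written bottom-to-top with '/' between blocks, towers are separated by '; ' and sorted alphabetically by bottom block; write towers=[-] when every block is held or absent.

step 1 (putdown(F)): towers=[B/A; C/D/E; F] holding=-
step 2 (unstack(E, D)): towers=[B/A; C/D; F] holding=E
step 3 (stack(E, F)): towers=[B/A; C/D; F/E] holding=-
step 4 (unstack(A, B)): towers=[B; C/D; F/E] holding=A
step 5 (stack(A, E)): towers=[B; C/D; F/E/A] holding=-
step 6 (pickup(B)): towers=[C/D; F/E/A] holding=B
step 7 (stack(B, D)): towers=[C/D/B; F/E/A] holding=-

towers=[C/D/B; F/E/A] holding=-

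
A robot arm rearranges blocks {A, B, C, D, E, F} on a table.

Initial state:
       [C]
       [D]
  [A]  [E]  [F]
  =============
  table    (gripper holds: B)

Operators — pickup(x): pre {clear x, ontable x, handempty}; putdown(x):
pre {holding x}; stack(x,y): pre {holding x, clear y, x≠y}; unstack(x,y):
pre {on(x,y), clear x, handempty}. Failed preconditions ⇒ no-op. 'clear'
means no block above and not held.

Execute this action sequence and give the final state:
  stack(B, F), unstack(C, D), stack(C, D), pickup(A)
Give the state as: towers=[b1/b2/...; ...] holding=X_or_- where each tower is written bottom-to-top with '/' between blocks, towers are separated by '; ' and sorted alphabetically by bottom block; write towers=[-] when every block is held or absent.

towers=[E/D/C; F/B] holding=A

step 1 (stack(B, F)): towers=[A; E/D/C; F/B] holding=-
step 2 (unstack(C, D)): towers=[A; E/D; F/B] holding=C
step 3 (stack(C, D)): towers=[A; E/D/C; F/B] holding=-
step 4 (pickup(A)): towers=[E/D/C; F/B] holding=A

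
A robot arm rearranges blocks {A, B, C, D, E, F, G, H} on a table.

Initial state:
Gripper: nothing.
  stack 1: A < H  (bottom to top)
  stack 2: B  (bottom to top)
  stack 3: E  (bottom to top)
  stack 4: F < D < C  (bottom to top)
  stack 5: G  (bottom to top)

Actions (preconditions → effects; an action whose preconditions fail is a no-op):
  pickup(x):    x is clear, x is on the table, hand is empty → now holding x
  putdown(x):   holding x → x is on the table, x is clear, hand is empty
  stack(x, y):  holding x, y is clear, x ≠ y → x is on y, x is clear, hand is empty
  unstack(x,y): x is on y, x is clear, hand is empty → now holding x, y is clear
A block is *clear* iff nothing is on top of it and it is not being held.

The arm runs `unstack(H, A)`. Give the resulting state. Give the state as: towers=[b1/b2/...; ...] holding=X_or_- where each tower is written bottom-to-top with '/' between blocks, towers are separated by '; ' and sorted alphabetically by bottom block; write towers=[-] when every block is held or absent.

towers=[A; B; E; F/D/C; G] holding=H

before: towers=[A/H; B; E; F/D/C; G] holding=-
pre[unstack(H, A)]: on(H,A) yes, clear(H) yes, handempty yes
all met → apply unstack(H, A)
after:  towers=[A; B; E; F/D/C; G] holding=H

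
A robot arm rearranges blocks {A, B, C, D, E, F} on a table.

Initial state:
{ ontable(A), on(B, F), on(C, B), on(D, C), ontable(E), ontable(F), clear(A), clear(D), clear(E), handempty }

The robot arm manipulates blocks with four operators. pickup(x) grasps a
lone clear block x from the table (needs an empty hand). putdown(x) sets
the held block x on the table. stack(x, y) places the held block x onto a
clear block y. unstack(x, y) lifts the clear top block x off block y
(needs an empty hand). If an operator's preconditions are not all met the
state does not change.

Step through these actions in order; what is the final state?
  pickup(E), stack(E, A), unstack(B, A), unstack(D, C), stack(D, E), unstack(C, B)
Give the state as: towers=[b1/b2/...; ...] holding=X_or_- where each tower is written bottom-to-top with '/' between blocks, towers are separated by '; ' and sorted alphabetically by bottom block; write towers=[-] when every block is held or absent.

towers=[A/E/D; F/B] holding=C

step 1 (pickup(E)): towers=[A; F/B/C/D] holding=E
step 2 (stack(E, A)): towers=[A/E; F/B/C/D] holding=-
step 3 (unstack(B, A)) [no-op]: towers=[A/E; F/B/C/D] holding=-
step 4 (unstack(D, C)): towers=[A/E; F/B/C] holding=D
step 5 (stack(D, E)): towers=[A/E/D; F/B/C] holding=-
step 6 (unstack(C, B)): towers=[A/E/D; F/B] holding=C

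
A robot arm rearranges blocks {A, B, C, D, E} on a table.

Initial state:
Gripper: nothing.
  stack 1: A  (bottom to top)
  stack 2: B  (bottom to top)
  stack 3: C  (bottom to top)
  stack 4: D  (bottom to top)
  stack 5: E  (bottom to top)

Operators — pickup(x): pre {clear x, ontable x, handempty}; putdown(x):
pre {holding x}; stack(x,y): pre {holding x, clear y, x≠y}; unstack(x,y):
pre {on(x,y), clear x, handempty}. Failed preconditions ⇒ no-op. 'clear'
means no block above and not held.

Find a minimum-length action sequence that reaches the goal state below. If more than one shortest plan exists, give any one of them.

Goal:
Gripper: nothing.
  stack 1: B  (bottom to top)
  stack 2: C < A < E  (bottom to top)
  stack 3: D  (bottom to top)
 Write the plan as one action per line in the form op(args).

step 1 (pickup(A)): towers=[B; C; D; E] holding=A
step 2 (stack(A, C)): towers=[B; C/A; D; E] holding=-
step 3 (pickup(E)): towers=[B; C/A; D] holding=E
step 4 (stack(E, A)): towers=[B; C/A/E; D] holding=-
goal check: towers=[B; C/A/E; D] holding=- — reached (length 4, optimal by BFS)

pickup(A)
stack(A, C)
pickup(E)
stack(E, A)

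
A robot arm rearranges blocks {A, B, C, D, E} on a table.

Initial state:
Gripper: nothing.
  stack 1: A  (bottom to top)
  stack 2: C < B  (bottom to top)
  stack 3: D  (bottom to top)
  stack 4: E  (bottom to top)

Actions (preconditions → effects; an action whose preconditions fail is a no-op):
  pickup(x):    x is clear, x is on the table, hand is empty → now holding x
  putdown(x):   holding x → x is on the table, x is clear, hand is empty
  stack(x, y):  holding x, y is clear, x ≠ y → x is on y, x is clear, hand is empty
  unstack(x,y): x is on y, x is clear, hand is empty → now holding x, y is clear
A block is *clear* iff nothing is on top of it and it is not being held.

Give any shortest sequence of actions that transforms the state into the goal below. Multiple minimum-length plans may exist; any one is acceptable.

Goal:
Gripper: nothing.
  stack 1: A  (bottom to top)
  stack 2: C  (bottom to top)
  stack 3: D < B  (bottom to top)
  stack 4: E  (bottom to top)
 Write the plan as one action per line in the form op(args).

unstack(B, C)
stack(B, D)

step 1 (unstack(B, C)): towers=[A; C; D; E] holding=B
step 2 (stack(B, D)): towers=[A; C; D/B; E] holding=-
goal check: towers=[A; C; D/B; E] holding=- — reached (length 2, optimal by BFS)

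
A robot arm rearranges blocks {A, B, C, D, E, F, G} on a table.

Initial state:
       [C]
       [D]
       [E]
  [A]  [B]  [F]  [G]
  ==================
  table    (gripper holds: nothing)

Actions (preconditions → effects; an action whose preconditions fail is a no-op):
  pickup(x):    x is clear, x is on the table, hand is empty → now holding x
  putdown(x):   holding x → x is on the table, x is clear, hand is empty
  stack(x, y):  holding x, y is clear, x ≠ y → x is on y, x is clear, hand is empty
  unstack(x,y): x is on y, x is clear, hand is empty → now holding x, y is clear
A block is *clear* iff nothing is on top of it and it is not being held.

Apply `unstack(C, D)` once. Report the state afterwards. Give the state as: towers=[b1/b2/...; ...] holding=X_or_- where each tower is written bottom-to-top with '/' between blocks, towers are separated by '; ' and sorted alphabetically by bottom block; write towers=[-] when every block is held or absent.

before: towers=[A; B/E/D/C; F; G] holding=-
pre[unstack(C, D)]: on(C,D) ok, clear(C) ok, handempty ok
all met → apply unstack(C, D)
after:  towers=[A; B/E/D; F; G] holding=C

towers=[A; B/E/D; F; G] holding=C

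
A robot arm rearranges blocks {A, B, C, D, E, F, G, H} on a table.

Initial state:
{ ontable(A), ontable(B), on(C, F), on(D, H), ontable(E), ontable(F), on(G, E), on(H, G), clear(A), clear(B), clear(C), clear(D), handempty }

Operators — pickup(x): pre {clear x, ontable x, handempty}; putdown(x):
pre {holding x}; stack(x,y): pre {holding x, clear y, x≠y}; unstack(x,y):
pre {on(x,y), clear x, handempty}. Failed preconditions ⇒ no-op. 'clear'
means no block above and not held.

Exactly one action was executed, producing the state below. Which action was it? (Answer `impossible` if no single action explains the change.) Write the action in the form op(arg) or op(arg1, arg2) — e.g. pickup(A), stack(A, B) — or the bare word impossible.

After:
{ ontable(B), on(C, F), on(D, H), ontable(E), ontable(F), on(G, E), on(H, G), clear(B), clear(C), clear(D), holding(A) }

pickup(A)

target: towers=[B; E/G/H/D; F/C] holding=A
         pickup(A) → towers=[B; E/G/H/D; F/C] holding=A  ← match
         pickup(B) → towers=[A; E/G/H/D; F/C] holding=B
     unstack(D, H) → towers=[A; B; E/G/H; F/C] holding=D
     unstack(C, F) → towers=[A; B; E/G/H/D; F] holding=C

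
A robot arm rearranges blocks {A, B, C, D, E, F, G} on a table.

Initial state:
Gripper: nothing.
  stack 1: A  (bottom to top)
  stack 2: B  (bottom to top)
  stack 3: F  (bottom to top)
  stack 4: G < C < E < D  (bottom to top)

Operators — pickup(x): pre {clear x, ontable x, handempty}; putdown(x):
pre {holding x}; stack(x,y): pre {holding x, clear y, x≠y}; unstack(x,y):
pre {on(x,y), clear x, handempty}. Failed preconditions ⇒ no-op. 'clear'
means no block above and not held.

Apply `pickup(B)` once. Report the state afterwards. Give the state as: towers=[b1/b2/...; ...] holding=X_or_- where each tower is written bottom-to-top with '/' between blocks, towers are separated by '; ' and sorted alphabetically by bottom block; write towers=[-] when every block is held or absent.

towers=[A; F; G/C/E/D] holding=B

before: towers=[A; B; F; G/C/E/D] holding=-
pre[pickup(B)]: clear(B) ✓, ontable(B) ✓, handempty ✓
all met → apply pickup(B)
after:  towers=[A; F; G/C/E/D] holding=B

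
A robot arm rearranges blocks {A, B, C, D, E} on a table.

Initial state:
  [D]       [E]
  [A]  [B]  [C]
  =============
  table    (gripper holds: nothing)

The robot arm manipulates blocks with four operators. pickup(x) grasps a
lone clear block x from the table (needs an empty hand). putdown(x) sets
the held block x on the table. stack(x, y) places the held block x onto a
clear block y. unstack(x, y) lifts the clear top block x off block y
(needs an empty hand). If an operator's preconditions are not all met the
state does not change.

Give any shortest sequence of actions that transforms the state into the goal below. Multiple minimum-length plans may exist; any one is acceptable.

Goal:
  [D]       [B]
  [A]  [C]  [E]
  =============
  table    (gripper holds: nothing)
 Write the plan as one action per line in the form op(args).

step 1 (unstack(E, C)): towers=[A/D; B; C] holding=E
step 2 (putdown(E)): towers=[A/D; B; C; E] holding=-
step 3 (pickup(B)): towers=[A/D; C; E] holding=B
step 4 (stack(B, E)): towers=[A/D; C; E/B] holding=-
goal check: towers=[A/D; C; E/B] holding=- — reached (length 4, optimal by BFS)

unstack(E, C)
putdown(E)
pickup(B)
stack(B, E)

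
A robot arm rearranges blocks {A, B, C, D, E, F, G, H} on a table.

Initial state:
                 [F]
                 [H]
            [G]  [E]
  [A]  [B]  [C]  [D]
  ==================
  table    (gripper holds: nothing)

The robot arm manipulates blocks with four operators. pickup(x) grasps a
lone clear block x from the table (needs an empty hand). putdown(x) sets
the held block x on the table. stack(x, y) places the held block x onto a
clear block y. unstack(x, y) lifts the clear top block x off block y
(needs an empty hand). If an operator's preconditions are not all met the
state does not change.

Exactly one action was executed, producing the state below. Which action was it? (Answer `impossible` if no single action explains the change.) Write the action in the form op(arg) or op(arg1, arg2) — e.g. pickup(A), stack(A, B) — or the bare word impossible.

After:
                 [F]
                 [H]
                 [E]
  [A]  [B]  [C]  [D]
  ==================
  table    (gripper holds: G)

target: towers=[A; B; C; D/E/H/F] holding=G
     unstack(G, C) → towers=[A; B; C; D/E/H/F] holding=G  ← match
         pickup(A) → towers=[B; C/G; D/E/H/F] holding=A
         pickup(B) → towers=[A; C/G; D/E/H/F] holding=B
     unstack(F, H) → towers=[A; B; C/G; D/E/H] holding=F

unstack(G, C)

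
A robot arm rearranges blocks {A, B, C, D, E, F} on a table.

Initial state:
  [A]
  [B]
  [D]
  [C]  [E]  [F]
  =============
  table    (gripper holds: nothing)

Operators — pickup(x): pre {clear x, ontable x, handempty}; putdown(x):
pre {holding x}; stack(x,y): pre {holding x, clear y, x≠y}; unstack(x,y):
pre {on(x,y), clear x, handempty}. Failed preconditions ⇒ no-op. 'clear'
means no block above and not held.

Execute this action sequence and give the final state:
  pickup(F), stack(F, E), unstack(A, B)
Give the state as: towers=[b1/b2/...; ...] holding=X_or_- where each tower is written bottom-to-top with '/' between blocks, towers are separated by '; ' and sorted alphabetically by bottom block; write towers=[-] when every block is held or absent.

towers=[C/D/B; E/F] holding=A

step 1 (pickup(F)): towers=[C/D/B/A; E] holding=F
step 2 (stack(F, E)): towers=[C/D/B/A; E/F] holding=-
step 3 (unstack(A, B)): towers=[C/D/B; E/F] holding=A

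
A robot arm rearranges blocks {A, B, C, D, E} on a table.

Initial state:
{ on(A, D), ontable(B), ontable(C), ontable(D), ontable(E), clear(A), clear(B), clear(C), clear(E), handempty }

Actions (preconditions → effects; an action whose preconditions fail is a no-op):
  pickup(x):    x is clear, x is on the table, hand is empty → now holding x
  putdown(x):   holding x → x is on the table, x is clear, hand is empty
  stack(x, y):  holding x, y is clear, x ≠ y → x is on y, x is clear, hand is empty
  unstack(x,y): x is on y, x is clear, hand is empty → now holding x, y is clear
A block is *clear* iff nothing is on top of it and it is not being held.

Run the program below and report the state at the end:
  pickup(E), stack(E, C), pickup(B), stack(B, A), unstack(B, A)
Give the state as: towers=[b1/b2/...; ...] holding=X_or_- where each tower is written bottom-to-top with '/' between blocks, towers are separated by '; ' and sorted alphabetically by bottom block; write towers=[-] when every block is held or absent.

towers=[C/E; D/A] holding=B

step 1 (pickup(E)): towers=[B; C; D/A] holding=E
step 2 (stack(E, C)): towers=[B; C/E; D/A] holding=-
step 3 (pickup(B)): towers=[C/E; D/A] holding=B
step 4 (stack(B, A)): towers=[C/E; D/A/B] holding=-
step 5 (unstack(B, A)): towers=[C/E; D/A] holding=B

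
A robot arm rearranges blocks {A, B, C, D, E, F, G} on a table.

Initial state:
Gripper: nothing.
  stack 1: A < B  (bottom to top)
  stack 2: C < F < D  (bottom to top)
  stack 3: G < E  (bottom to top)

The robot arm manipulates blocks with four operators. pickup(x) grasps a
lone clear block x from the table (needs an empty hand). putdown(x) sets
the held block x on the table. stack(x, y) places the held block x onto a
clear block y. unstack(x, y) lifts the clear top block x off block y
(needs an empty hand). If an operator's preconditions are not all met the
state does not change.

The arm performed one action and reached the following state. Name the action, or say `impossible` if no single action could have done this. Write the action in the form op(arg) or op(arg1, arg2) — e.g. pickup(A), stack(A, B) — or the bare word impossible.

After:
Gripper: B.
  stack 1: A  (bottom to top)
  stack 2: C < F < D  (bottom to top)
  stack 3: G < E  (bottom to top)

target: towers=[A; C/F/D; G/E] holding=B
     unstack(B, A) → towers=[A; C/F/D; G/E] holding=B  ← match
     unstack(D, F) → towers=[A/B; C/F; G/E] holding=D
     unstack(E, G) → towers=[A/B; C/F/D; G] holding=E

unstack(B, A)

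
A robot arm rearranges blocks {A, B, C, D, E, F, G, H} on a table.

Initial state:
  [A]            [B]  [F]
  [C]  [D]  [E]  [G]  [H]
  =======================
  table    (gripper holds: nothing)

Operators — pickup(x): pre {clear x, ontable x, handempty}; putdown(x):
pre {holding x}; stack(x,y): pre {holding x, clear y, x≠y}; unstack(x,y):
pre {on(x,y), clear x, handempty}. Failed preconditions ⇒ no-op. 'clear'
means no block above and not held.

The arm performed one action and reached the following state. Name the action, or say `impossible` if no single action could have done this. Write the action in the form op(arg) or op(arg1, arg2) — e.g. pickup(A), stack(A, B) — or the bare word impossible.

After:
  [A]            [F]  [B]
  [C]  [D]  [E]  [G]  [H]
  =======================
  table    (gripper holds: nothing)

target: towers=[C/A; D; E; G/F; H/B] holding=-
     unstack(A, C) → towers=[C; D; E; G/B; H/F] holding=A
         pickup(E) → towers=[C/A; D; G/B; H/F] holding=E
     unstack(B, G) → towers=[C/A; D; E; G; H/F] holding=B
     unstack(F, H) → towers=[C/A; D; E; G/B; H] holding=F
         pickup(D) → towers=[C/A; E; G/B; H/F] holding=D
none of the 5 applicable actions match → impossible

impossible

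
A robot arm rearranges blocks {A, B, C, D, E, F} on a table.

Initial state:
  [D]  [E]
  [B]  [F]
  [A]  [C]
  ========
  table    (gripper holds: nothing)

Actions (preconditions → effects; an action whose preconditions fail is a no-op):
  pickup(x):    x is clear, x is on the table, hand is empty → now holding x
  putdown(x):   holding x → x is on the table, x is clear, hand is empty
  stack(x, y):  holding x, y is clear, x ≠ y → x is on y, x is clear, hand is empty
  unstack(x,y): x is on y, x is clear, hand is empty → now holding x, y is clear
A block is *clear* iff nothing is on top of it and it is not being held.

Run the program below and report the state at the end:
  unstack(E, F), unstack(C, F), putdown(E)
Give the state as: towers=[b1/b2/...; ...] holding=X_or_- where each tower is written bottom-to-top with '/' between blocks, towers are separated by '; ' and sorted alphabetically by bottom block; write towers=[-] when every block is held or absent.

step 1 (unstack(E, F)): towers=[A/B/D; C/F] holding=E
step 2 (unstack(C, F)) [no-op]: towers=[A/B/D; C/F] holding=E
step 3 (putdown(E)): towers=[A/B/D; C/F; E] holding=-

towers=[A/B/D; C/F; E] holding=-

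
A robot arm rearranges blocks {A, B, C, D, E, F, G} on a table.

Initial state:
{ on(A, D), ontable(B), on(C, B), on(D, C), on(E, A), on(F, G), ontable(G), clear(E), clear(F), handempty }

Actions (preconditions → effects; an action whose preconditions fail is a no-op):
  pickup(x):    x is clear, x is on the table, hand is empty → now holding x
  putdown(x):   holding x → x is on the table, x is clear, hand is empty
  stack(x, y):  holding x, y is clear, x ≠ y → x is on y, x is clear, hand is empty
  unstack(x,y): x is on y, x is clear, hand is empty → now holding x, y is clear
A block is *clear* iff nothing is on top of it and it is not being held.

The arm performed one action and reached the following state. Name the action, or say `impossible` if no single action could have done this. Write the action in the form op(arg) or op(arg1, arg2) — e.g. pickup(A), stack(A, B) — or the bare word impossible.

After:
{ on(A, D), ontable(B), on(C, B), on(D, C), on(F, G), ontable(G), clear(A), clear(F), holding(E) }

target: towers=[B/C/D/A; G/F] holding=E
     unstack(F, G) → towers=[B/C/D/A/E; G] holding=F
     unstack(E, A) → towers=[B/C/D/A; G/F] holding=E  ← match

unstack(E, A)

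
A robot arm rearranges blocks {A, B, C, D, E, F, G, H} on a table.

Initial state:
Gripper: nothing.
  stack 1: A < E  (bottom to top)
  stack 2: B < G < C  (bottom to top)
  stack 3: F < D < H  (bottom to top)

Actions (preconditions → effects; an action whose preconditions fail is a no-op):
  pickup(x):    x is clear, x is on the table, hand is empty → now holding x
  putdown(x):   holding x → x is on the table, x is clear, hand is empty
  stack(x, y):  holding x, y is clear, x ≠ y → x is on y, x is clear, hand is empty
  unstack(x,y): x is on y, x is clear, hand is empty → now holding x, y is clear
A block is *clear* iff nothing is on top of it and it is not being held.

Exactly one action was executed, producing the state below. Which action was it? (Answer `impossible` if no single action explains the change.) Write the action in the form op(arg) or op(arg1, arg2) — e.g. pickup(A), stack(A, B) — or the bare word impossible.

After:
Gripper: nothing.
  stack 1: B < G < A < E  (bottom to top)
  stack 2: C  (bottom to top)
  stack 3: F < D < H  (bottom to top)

impossible

target: towers=[B/G/A/E; C; F/D/H] holding=-
     unstack(E, A) → towers=[A; B/G/C; F/D/H] holding=E
     unstack(H, D) → towers=[A/E; B/G/C; F/D] holding=H
     unstack(C, G) → towers=[A/E; B/G; F/D/H] holding=C
none of the 3 applicable actions match → impossible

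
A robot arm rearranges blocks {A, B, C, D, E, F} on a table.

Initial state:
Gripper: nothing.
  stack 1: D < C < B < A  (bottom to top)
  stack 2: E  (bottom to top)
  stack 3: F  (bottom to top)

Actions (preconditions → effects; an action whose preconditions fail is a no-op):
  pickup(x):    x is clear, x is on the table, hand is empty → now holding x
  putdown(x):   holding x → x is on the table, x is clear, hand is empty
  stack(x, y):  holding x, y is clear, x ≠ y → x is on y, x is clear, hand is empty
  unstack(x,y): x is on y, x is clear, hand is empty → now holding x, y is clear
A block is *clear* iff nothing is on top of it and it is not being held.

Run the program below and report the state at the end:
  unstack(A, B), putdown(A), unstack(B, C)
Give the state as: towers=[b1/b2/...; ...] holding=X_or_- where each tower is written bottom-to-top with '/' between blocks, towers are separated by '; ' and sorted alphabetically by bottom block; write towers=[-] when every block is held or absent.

step 1 (unstack(A, B)): towers=[D/C/B; E; F] holding=A
step 2 (putdown(A)): towers=[A; D/C/B; E; F] holding=-
step 3 (unstack(B, C)): towers=[A; D/C; E; F] holding=B

towers=[A; D/C; E; F] holding=B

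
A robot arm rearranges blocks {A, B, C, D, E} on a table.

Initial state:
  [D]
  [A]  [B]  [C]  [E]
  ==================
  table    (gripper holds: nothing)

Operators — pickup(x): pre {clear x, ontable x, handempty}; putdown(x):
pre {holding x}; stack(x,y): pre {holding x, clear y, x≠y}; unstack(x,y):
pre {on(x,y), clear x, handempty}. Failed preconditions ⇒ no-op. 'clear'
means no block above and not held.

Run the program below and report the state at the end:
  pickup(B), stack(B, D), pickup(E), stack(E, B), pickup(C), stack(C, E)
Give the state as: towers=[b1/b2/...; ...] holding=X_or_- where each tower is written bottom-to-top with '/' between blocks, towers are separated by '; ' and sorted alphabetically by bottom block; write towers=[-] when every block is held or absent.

step 1 (pickup(B)): towers=[A/D; C; E] holding=B
step 2 (stack(B, D)): towers=[A/D/B; C; E] holding=-
step 3 (pickup(E)): towers=[A/D/B; C] holding=E
step 4 (stack(E, B)): towers=[A/D/B/E; C] holding=-
step 5 (pickup(C)): towers=[A/D/B/E] holding=C
step 6 (stack(C, E)): towers=[A/D/B/E/C] holding=-

towers=[A/D/B/E/C] holding=-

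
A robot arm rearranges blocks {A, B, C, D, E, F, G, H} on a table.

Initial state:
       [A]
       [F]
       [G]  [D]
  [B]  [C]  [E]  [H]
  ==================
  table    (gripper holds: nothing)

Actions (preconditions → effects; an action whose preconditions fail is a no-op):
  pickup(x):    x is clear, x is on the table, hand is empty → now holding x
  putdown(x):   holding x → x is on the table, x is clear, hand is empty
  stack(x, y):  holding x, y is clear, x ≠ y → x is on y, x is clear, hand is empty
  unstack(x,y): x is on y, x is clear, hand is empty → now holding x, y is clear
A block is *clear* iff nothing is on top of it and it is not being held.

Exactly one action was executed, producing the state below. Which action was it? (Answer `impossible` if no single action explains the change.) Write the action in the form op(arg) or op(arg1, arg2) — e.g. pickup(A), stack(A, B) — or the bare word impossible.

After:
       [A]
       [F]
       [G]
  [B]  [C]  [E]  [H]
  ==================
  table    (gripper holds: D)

target: towers=[B; C/G/F/A; E; H] holding=D
     unstack(A, F) → towers=[B; C/G/F; E/D; H] holding=A
         pickup(H) → towers=[B; C/G/F/A; E/D] holding=H
         pickup(B) → towers=[C/G/F/A; E/D; H] holding=B
     unstack(D, E) → towers=[B; C/G/F/A; E; H] holding=D  ← match

unstack(D, E)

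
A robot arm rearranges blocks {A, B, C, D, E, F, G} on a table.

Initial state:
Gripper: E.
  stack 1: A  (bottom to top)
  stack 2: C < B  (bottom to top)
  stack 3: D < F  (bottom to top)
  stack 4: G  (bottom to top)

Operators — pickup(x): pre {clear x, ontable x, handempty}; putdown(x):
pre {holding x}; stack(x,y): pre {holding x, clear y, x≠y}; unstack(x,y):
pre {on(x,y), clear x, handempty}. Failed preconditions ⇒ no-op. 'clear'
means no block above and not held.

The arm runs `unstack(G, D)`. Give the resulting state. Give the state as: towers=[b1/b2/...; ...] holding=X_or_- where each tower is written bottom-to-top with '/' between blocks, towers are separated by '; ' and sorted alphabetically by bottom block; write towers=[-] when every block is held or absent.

before: towers=[A; C/B; D/F; G] holding=E
pre[unstack(G, D)]: on(G,D) ✗, clear(G) ✓, handempty ✗
on(G,D), handempty unmet → unstack(G, D) is a no-op
after:  towers=[A; C/B; D/F; G] holding=E

towers=[A; C/B; D/F; G] holding=E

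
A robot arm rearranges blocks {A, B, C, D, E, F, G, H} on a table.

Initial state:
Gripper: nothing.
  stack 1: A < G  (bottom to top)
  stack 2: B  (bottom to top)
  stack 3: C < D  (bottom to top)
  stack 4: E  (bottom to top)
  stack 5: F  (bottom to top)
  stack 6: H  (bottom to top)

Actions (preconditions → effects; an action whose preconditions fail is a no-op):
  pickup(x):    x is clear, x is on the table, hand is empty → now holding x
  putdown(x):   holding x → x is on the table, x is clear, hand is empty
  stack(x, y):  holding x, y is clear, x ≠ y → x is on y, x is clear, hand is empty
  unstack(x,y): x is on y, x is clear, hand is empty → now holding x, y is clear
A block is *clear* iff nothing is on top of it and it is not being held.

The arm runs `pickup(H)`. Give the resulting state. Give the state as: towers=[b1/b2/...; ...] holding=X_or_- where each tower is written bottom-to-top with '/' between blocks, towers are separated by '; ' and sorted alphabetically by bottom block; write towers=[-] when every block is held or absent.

towers=[A/G; B; C/D; E; F] holding=H

before: towers=[A/G; B; C/D; E; F; H] holding=-
pre[pickup(H)]: clear(H) ✓, ontable(H) ✓, handempty ✓
all met → apply pickup(H)
after:  towers=[A/G; B; C/D; E; F] holding=H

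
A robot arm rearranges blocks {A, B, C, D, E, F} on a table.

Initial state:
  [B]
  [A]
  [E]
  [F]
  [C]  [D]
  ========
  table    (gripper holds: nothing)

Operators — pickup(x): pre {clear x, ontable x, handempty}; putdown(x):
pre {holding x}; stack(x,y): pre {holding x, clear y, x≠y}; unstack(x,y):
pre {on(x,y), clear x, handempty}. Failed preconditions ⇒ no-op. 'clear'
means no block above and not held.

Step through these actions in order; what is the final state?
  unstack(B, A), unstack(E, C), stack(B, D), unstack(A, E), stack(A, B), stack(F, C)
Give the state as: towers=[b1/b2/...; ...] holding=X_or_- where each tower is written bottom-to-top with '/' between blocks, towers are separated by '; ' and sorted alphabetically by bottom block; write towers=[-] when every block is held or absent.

towers=[C/F/E; D/B/A] holding=-

step 1 (unstack(B, A)): towers=[C/F/E/A; D] holding=B
step 2 (unstack(E, C)) [no-op]: towers=[C/F/E/A; D] holding=B
step 3 (stack(B, D)): towers=[C/F/E/A; D/B] holding=-
step 4 (unstack(A, E)): towers=[C/F/E; D/B] holding=A
step 5 (stack(A, B)): towers=[C/F/E; D/B/A] holding=-
step 6 (stack(F, C)) [no-op]: towers=[C/F/E; D/B/A] holding=-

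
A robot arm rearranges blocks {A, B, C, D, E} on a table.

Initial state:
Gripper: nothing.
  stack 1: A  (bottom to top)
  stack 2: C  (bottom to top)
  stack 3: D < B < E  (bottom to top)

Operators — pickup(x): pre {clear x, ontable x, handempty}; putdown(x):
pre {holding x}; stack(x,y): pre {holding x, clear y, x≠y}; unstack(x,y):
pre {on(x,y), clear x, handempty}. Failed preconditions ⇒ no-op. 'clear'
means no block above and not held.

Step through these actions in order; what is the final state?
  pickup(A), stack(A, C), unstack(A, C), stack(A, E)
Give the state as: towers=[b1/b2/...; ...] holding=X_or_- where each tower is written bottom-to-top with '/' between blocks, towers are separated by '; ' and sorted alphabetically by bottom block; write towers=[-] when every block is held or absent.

towers=[C; D/B/E/A] holding=-

step 1 (pickup(A)): towers=[C; D/B/E] holding=A
step 2 (stack(A, C)): towers=[C/A; D/B/E] holding=-
step 3 (unstack(A, C)): towers=[C; D/B/E] holding=A
step 4 (stack(A, E)): towers=[C; D/B/E/A] holding=-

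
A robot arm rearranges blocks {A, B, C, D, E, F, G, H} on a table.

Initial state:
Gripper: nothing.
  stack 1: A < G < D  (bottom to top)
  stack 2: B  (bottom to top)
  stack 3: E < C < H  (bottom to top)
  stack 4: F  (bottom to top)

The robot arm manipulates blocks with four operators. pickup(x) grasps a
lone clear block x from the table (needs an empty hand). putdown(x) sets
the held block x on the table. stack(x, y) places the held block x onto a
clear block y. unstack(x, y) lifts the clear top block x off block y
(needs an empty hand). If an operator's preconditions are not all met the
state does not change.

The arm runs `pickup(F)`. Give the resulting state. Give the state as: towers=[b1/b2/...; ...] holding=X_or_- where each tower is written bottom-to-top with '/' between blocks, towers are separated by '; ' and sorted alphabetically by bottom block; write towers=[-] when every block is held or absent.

towers=[A/G/D; B; E/C/H] holding=F

before: towers=[A/G/D; B; E/C/H; F] holding=-
pre[pickup(F)]: clear(F) ok, ontable(F) ok, handempty ok
all met → apply pickup(F)
after:  towers=[A/G/D; B; E/C/H] holding=F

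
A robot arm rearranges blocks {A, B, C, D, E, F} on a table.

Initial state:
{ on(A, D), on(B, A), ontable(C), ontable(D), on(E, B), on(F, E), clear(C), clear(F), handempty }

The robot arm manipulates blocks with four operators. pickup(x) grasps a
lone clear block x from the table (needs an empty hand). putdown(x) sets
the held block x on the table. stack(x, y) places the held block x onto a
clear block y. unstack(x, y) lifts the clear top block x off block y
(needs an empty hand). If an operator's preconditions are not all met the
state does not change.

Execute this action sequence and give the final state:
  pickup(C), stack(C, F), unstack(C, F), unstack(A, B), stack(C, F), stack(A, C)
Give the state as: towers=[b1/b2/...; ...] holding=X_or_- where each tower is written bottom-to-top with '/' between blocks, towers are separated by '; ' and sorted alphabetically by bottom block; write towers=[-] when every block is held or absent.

towers=[D/A/B/E/F/C] holding=-

step 1 (pickup(C)): towers=[D/A/B/E/F] holding=C
step 2 (stack(C, F)): towers=[D/A/B/E/F/C] holding=-
step 3 (unstack(C, F)): towers=[D/A/B/E/F] holding=C
step 4 (unstack(A, B)) [no-op]: towers=[D/A/B/E/F] holding=C
step 5 (stack(C, F)): towers=[D/A/B/E/F/C] holding=-
step 6 (stack(A, C)) [no-op]: towers=[D/A/B/E/F/C] holding=-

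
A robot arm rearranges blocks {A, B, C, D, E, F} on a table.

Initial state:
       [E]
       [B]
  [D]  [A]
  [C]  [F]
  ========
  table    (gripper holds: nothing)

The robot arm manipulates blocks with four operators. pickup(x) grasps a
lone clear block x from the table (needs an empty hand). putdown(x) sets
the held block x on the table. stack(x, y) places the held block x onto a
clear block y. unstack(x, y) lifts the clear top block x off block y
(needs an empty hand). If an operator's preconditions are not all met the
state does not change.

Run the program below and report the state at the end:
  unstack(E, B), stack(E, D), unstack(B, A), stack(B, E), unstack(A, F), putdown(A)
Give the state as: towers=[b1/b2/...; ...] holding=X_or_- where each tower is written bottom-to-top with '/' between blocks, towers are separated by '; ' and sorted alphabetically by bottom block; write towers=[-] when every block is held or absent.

step 1 (unstack(E, B)): towers=[C/D; F/A/B] holding=E
step 2 (stack(E, D)): towers=[C/D/E; F/A/B] holding=-
step 3 (unstack(B, A)): towers=[C/D/E; F/A] holding=B
step 4 (stack(B, E)): towers=[C/D/E/B; F/A] holding=-
step 5 (unstack(A, F)): towers=[C/D/E/B; F] holding=A
step 6 (putdown(A)): towers=[A; C/D/E/B; F] holding=-

towers=[A; C/D/E/B; F] holding=-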